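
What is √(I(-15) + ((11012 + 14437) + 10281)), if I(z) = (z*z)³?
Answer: 3*√1269595 ≈ 3380.3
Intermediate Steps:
I(z) = z⁶ (I(z) = (z²)³ = z⁶)
√(I(-15) + ((11012 + 14437) + 10281)) = √((-15)⁶ + ((11012 + 14437) + 10281)) = √(11390625 + (25449 + 10281)) = √(11390625 + 35730) = √11426355 = 3*√1269595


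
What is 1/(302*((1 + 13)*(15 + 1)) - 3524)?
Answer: 1/64124 ≈ 1.5595e-5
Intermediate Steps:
1/(302*((1 + 13)*(15 + 1)) - 3524) = 1/(302*(14*16) - 3524) = 1/(302*224 - 3524) = 1/(67648 - 3524) = 1/64124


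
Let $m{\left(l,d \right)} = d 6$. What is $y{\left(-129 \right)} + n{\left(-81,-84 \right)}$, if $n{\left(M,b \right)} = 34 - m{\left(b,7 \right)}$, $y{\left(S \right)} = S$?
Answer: $-137$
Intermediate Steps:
$m{\left(l,d \right)} = 6 d$
$n{\left(M,b \right)} = -8$ ($n{\left(M,b \right)} = 34 - 6 \cdot 7 = 34 - 42 = -8$)
$y{\left(-129 \right)} + n{\left(-81,-84 \right)} = -129 - 8 = -137$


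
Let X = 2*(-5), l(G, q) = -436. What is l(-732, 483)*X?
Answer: 4360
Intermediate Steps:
X = -10
l(-732, 483)*X = -436*(-10) = 4360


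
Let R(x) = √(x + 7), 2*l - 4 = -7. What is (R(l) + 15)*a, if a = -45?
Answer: -675 - 45*√22/2 ≈ -780.53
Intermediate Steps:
l = -3/2 (l = 2 + (½)*(-7) = 2 - 7/2 = -3/2 ≈ -1.5000)
R(x) = √(7 + x)
(R(l) + 15)*a = (√(7 - 3/2) + 15)*(-45) = (√(11/2) + 15)*(-45) = (√22/2 + 15)*(-45) = (15 + √22/2)*(-45) = -675 - 45*√22/2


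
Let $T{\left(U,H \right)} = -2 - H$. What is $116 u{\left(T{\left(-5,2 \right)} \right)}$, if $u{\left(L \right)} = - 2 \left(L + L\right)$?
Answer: $1856$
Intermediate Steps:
$u{\left(L \right)} = - 4 L$ ($u{\left(L \right)} = - 2 \cdot 2 L = - 4 L$)
$116 u{\left(T{\left(-5,2 \right)} \right)} = 116 \left(- 4 \left(-2 - 2\right)\right) = 116 \left(\left(-4\right) \left(-4\right)\right) = 116 \cdot 16 = 1856$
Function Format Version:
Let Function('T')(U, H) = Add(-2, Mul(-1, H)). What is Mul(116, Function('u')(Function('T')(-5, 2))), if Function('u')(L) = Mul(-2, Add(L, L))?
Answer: 1856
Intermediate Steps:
Function('u')(L) = Mul(-4, L) (Function('u')(L) = Mul(-2, Mul(2, L)) = Mul(-4, L))
Mul(116, Function('u')(Function('T')(-5, 2))) = Mul(116, Mul(-4, Add(-2, Mul(-1, 2)))) = Mul(116, Mul(-4, Add(-2, -2))) = Mul(116, Mul(-4, -4)) = Mul(116, 16) = 1856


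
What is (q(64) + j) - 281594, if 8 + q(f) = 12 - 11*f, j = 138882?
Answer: -143412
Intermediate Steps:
q(f) = 4 - 11*f (q(f) = -8 + (12 - 11*f) = 4 - 11*f)
(q(64) + j) - 281594 = ((4 - 11*64) + 138882) - 281594 = ((4 - 704) + 138882) - 281594 = (-700 + 138882) - 281594 = 138182 - 281594 = -143412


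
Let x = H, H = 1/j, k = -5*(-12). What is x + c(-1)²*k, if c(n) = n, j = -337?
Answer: 20219/337 ≈ 59.997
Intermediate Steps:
k = 60
H = -1/337 (H = 1/(-337) = -1/337 ≈ -0.0029674)
x = -1/337 ≈ -0.0029674
x + c(-1)²*k = -1/337 + (-1)²*60 = -1/337 + 1*60 = -1/337 + 60 = 20219/337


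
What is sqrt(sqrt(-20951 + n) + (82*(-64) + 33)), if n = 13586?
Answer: sqrt(-5215 + I*sqrt(7365)) ≈ 0.5942 + 72.217*I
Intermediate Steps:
sqrt(sqrt(-20951 + n) + (82*(-64) + 33)) = sqrt(sqrt(-20951 + 13586) + (82*(-64) + 33)) = sqrt(sqrt(-7365) + (-5248 + 33)) = sqrt(I*sqrt(7365) - 5215) = sqrt(-5215 + I*sqrt(7365))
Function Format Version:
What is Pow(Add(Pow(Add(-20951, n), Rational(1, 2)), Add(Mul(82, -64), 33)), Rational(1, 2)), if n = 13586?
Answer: Pow(Add(-5215, Mul(I, Pow(7365, Rational(1, 2)))), Rational(1, 2)) ≈ Add(0.5942, Mul(72.217, I))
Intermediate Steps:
Pow(Add(Pow(Add(-20951, n), Rational(1, 2)), Add(Mul(82, -64), 33)), Rational(1, 2)) = Pow(Add(Pow(Add(-20951, 13586), Rational(1, 2)), Add(Mul(82, -64), 33)), Rational(1, 2)) = Pow(Add(Pow(-7365, Rational(1, 2)), Add(-5248, 33)), Rational(1, 2)) = Pow(Add(Mul(I, Pow(7365, Rational(1, 2))), -5215), Rational(1, 2)) = Pow(Add(-5215, Mul(I, Pow(7365, Rational(1, 2)))), Rational(1, 2))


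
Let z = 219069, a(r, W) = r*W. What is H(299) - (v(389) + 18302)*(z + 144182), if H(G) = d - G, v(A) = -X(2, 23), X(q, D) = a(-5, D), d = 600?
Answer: -6689993366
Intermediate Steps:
a(r, W) = W*r
X(q, D) = -5*D (X(q, D) = D*(-5) = -5*D)
v(A) = 115 (v(A) = -(-5)*23 = -1*(-115) = 115)
H(G) = 600 - G
H(299) - (v(389) + 18302)*(z + 144182) = (600 - 1*299) - (115 + 18302)*(219069 + 144182) = (600 - 299) - 18417*363251 = 301 - 1*6689993667 = 301 - 6689993667 = -6689993366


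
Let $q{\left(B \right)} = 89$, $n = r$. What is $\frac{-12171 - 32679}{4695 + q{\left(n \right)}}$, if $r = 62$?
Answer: $- \frac{75}{8} \approx -9.375$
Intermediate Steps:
$n = 62$
$\frac{-12171 - 32679}{4695 + q{\left(n \right)}} = \frac{-12171 - 32679}{4695 + 89} = - \frac{44850}{4784} = \left(-44850\right) \frac{1}{4784} = - \frac{75}{8}$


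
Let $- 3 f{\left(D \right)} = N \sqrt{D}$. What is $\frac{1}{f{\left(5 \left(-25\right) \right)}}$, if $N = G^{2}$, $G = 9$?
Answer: $\frac{i \sqrt{5}}{675} \approx 0.0033127 i$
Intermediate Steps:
$N = 81$ ($N = 9^{2} = 81$)
$f{\left(D \right)} = - 27 \sqrt{D}$ ($f{\left(D \right)} = - \frac{81 \sqrt{D}}{3} = - 27 \sqrt{D}$)
$\frac{1}{f{\left(5 \left(-25\right) \right)}} = \frac{1}{\left(-27\right) \sqrt{5 \left(-25\right)}} = \frac{1}{\left(-27\right) \sqrt{-125}} = \frac{1}{\left(-27\right) 5 i \sqrt{5}} = \frac{1}{\left(-135\right) i \sqrt{5}} = \frac{i \sqrt{5}}{675}$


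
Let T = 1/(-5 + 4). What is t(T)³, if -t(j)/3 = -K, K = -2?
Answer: -216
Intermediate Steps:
T = -1 (T = 1/(-1) = -1)
t(j) = -6 (t(j) = -(-3)*(-2) = -3*2 = -6)
t(T)³ = (-6)³ = -216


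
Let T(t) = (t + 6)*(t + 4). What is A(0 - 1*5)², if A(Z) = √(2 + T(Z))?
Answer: 1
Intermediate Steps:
T(t) = (4 + t)*(6 + t) (T(t) = (6 + t)*(4 + t) = (4 + t)*(6 + t))
A(Z) = √(26 + Z² + 10*Z) (A(Z) = √(2 + (24 + Z² + 10*Z)) = √(26 + Z² + 10*Z))
A(0 - 1*5)² = (√(26 + (0 - 1*5)² + 10*(0 - 1*5)))² = (√(26 + (0 - 5)² + 10*(0 - 5)))² = (√(26 + (-5)² + 10*(-5)))² = (√(26 + 25 - 50))² = (√1)² = 1² = 1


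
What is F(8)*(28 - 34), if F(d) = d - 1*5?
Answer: -18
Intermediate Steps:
F(d) = -5 + d (F(d) = d - 5 = -5 + d)
F(8)*(28 - 34) = (-5 + 8)*(28 - 34) = 3*(-6) = -18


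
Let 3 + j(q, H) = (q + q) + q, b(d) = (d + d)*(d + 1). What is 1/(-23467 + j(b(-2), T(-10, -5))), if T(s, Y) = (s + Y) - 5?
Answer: -1/23458 ≈ -4.2629e-5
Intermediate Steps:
T(s, Y) = -5 + Y + s (T(s, Y) = (Y + s) - 5 = -5 + Y + s)
b(d) = 2*d*(1 + d) (b(d) = (2*d)*(1 + d) = 2*d*(1 + d))
j(q, H) = -3 + 3*q (j(q, H) = -3 + ((q + q) + q) = -3 + (2*q + q) = -3 + 3*q)
1/(-23467 + j(b(-2), T(-10, -5))) = 1/(-23467 + (-3 + 3*(2*(-2)*(1 - 2)))) = 1/(-23467 + (-3 + 3*(2*(-2)*(-1)))) = 1/(-23467 + (-3 + 3*4)) = 1/(-23467 + (-3 + 12)) = 1/(-23467 + 9) = 1/(-23458) = -1/23458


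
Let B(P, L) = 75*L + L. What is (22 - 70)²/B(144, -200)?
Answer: -72/475 ≈ -0.15158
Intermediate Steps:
B(P, L) = 76*L
(22 - 70)²/B(144, -200) = (22 - 70)²/((76*(-200))) = (-48)²/(-15200) = 2304*(-1/15200) = -72/475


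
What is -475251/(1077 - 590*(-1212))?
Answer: -158417/238719 ≈ -0.66361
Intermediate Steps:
-475251/(1077 - 590*(-1212)) = -475251/(1077 + 715080) = -475251/716157 = -475251*1/716157 = -158417/238719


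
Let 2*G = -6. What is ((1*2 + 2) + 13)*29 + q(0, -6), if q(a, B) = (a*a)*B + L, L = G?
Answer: 490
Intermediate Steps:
G = -3 (G = (½)*(-6) = -3)
L = -3
q(a, B) = -3 + B*a² (q(a, B) = (a*a)*B - 3 = a²*B - 3 = B*a² - 3 = -3 + B*a²)
((1*2 + 2) + 13)*29 + q(0, -6) = ((1*2 + 2) + 13)*29 + (-3 - 6*0²) = ((2 + 2) + 13)*29 + (-3 - 6*0) = (4 + 13)*29 + (-3 + 0) = 17*29 - 3 = 493 - 3 = 490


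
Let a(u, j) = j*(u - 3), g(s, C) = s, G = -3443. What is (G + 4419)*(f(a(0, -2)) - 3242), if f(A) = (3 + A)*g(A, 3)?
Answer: -3111488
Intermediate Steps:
a(u, j) = j*(-3 + u)
f(A) = A*(3 + A) (f(A) = (3 + A)*A = A*(3 + A))
(G + 4419)*(f(a(0, -2)) - 3242) = (-3443 + 4419)*((-2*(-3 + 0))*(3 - 2*(-3 + 0)) - 3242) = 976*((-2*(-3))*(3 - 2*(-3)) - 3242) = 976*(6*(3 + 6) - 3242) = 976*(6*9 - 3242) = 976*(54 - 3242) = 976*(-3188) = -3111488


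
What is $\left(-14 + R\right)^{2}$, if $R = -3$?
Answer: $289$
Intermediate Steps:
$\left(-14 + R\right)^{2} = \left(-14 - 3\right)^{2} = \left(-17\right)^{2} = 289$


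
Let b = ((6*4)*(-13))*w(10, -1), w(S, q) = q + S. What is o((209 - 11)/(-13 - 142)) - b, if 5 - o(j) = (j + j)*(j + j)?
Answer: 67425509/24025 ≈ 2806.5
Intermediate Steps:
w(S, q) = S + q
o(j) = 5 - 4*j² (o(j) = 5 - (j + j)*(j + j) = 5 - 2*j*2*j = 5 - 4*j²)
b = -2808 (b = ((6*4)*(-13))*(10 - 1) = (24*(-13))*9 = -312*9 = -2808)
o((209 - 11)/(-13 - 142)) - b = (5 - 4*(209 - 11)²/(-13 - 142)²) - 1*(-2808) = (5 - 4*(198/(-155))²) + 2808 = (5 - 4*(198*(-1/155))²) + 2808 = (5 - 4*(-198/155)²) + 2808 = (5 - 4*39204/24025) + 2808 = (5 - 156816/24025) + 2808 = -36691/24025 + 2808 = 67425509/24025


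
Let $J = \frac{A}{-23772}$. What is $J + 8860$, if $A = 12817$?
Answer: $\frac{30086729}{3396} \approx 8859.5$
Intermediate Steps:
$J = - \frac{1831}{3396}$ ($J = \frac{12817}{-23772} = 12817 \left(- \frac{1}{23772}\right) = - \frac{1831}{3396} \approx -0.53916$)
$J + 8860 = - \frac{1831}{3396} + 8860 = \frac{30086729}{3396}$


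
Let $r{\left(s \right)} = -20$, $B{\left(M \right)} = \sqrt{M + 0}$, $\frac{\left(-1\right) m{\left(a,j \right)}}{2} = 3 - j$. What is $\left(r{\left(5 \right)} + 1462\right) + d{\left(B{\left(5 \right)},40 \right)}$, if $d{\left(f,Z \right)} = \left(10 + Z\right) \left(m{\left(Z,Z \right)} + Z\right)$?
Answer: $7142$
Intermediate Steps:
$m{\left(a,j \right)} = -6 + 2 j$ ($m{\left(a,j \right)} = - 2 \left(3 - j\right) = -6 + 2 j$)
$B{\left(M \right)} = \sqrt{M}$
$d{\left(f,Z \right)} = \left(-6 + 3 Z\right) \left(10 + Z\right)$ ($d{\left(f,Z \right)} = \left(10 + Z\right) \left(\left(-6 + 2 Z\right) + Z\right) = \left(10 + Z\right) \left(-6 + 3 Z\right) = \left(-6 + 3 Z\right) \left(10 + Z\right)$)
$\left(r{\left(5 \right)} + 1462\right) + d{\left(B{\left(5 \right)},40 \right)} = \left(-20 + 1462\right) + \left(-60 + 3 \cdot 40^{2} + 24 \cdot 40\right) = 1442 + \left(-60 + 3 \cdot 1600 + 960\right) = 1442 + \left(-60 + 4800 + 960\right) = 1442 + 5700 = 7142$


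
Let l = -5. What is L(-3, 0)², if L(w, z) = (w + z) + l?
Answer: 64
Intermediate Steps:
L(w, z) = -5 + w + z (L(w, z) = (w + z) - 5 = -5 + w + z)
L(-3, 0)² = (-5 - 3 + 0)² = (-8)² = 64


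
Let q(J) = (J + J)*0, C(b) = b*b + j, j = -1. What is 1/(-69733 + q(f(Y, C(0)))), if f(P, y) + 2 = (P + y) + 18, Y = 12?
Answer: -1/69733 ≈ -1.4340e-5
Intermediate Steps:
C(b) = -1 + b**2 (C(b) = b*b - 1 = b**2 - 1 = -1 + b**2)
f(P, y) = 16 + P + y (f(P, y) = -2 + ((P + y) + 18) = -2 + (18 + P + y) = 16 + P + y)
q(J) = 0 (q(J) = (2*J)*0 = 0)
1/(-69733 + q(f(Y, C(0)))) = 1/(-69733 + 0) = 1/(-69733) = -1/69733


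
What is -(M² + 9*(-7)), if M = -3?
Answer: 54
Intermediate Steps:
-(M² + 9*(-7)) = -((-3)² + 9*(-7)) = -(9 - 63) = -1*(-54) = 54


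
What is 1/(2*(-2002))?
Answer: -1/4004 ≈ -0.00024975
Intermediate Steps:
1/(2*(-2002)) = 1/(-4004) = -1/4004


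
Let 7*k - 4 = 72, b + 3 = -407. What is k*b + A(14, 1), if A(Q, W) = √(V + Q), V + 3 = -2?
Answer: -31139/7 ≈ -4448.4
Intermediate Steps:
V = -5 (V = -3 - 2 = -5)
A(Q, W) = √(-5 + Q)
b = -410 (b = -3 - 407 = -410)
k = 76/7 (k = 4/7 + (⅐)*72 = 4/7 + 72/7 = 76/7 ≈ 10.857)
k*b + A(14, 1) = (76/7)*(-410) + √(-5 + 14) = -31160/7 + √9 = -31160/7 + 3 = -31139/7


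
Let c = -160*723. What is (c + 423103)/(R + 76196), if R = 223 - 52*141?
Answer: 307423/69087 ≈ 4.4498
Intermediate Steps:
R = -7109 (R = 223 - 7332 = -7109)
c = -115680
(c + 423103)/(R + 76196) = (-115680 + 423103)/(-7109 + 76196) = 307423/69087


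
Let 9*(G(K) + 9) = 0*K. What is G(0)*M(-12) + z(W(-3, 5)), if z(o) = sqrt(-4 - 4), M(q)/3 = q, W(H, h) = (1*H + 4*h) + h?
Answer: 324 + 2*I*sqrt(2) ≈ 324.0 + 2.8284*I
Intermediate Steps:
W(H, h) = H + 5*h (W(H, h) = (H + 4*h) + h = H + 5*h)
M(q) = 3*q
z(o) = 2*I*sqrt(2) (z(o) = sqrt(-8) = 2*I*sqrt(2))
G(K) = -9 (G(K) = -9 + (0*K)/9 = -9 + (1/9)*0 = -9 + 0 = -9)
G(0)*M(-12) + z(W(-3, 5)) = -27*(-12) + 2*I*sqrt(2) = -9*(-36) + 2*I*sqrt(2) = 324 + 2*I*sqrt(2)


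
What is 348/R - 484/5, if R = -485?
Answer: -47296/485 ≈ -97.518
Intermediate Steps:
348/R - 484/5 = 348/(-485) - 484/5 = 348*(-1/485) - 484*⅕ = -348/485 - 484/5 = -47296/485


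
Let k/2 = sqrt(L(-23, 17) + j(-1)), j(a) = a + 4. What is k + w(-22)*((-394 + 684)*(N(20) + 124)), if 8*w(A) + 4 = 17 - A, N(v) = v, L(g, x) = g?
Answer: 182700 + 4*I*sqrt(5) ≈ 1.827e+5 + 8.9443*I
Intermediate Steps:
j(a) = 4 + a
w(A) = 13/8 - A/8 (w(A) = -1/2 + (17 - A)/8 = -1/2 + (17/8 - A/8) = 13/8 - A/8)
k = 4*I*sqrt(5) (k = 2*sqrt(-23 + (4 - 1)) = 2*sqrt(-23 + 3) = 2*sqrt(-20) = 2*(2*I*sqrt(5)) = 4*I*sqrt(5) ≈ 8.9443*I)
k + w(-22)*((-394 + 684)*(N(20) + 124)) = 4*I*sqrt(5) + (13/8 - 1/8*(-22))*((-394 + 684)*(20 + 124)) = 4*I*sqrt(5) + (13/8 + 11/4)*(290*144) = 4*I*sqrt(5) + (35/8)*41760 = 4*I*sqrt(5) + 182700 = 182700 + 4*I*sqrt(5)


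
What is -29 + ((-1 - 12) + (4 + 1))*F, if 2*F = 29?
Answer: -145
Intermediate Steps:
F = 29/2 (F = (½)*29 = 29/2 ≈ 14.500)
-29 + ((-1 - 12) + (4 + 1))*F = -29 + ((-1 - 12) + (4 + 1))*(29/2) = -29 + (-13 + 5)*(29/2) = -29 - 8*29/2 = -29 - 116 = -145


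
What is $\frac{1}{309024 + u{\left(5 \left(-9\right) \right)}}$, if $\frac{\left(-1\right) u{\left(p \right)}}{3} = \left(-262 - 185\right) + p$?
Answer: $\frac{1}{310500} \approx 3.2206 \cdot 10^{-6}$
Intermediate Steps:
$u{\left(p \right)} = 1341 - 3 p$ ($u{\left(p \right)} = - 3 \left(\left(-262 - 185\right) + p\right) = - 3 \left(-447 + p\right) = 1341 - 3 p$)
$\frac{1}{309024 + u{\left(5 \left(-9\right) \right)}} = \frac{1}{309024 + \left(1341 - 3 \cdot 5 \left(-9\right)\right)} = \frac{1}{309024 + \left(1341 - -135\right)} = \frac{1}{309024 + \left(1341 + 135\right)} = \frac{1}{309024 + 1476} = \frac{1}{310500}$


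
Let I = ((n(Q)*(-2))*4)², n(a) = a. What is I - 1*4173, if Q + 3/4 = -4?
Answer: -2729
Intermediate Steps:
Q = -19/4 (Q = -¾ - 4 = -19/4 ≈ -4.7500)
I = 1444 (I = (-19/4*(-2)*4)² = ((19/2)*4)² = 38² = 1444)
I - 1*4173 = 1444 - 1*4173 = 1444 - 4173 = -2729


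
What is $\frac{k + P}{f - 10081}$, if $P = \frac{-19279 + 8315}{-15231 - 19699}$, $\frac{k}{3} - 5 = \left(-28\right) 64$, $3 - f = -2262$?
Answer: $\frac{93624383}{136506440} \approx 0.68586$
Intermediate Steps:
$f = 2265$ ($f = 3 - -2262 = 3 + 2262 = 2265$)
$k = -5361$ ($k = 15 + 3 \left(\left(-28\right) 64\right) = 15 + 3 \left(-1792\right) = 15 - 5376 = -5361$)
$P = \frac{5482}{17465}$ ($P = - \frac{10964}{-34930} = \left(-10964\right) \left(- \frac{1}{34930}\right) = \frac{5482}{17465} \approx 0.31388$)
$\frac{k + P}{f - 10081} = \frac{-5361 + \frac{5482}{17465}}{2265 - 10081} = - \frac{93624383}{17465 \left(-7816\right)} = \left(- \frac{93624383}{17465}\right) \left(- \frac{1}{7816}\right) = \frac{93624383}{136506440}$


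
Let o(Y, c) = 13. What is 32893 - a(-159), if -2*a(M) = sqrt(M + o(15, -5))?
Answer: 32893 + I*sqrt(146)/2 ≈ 32893.0 + 6.0415*I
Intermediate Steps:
a(M) = -sqrt(13 + M)/2 (a(M) = -sqrt(M + 13)/2 = -sqrt(13 + M)/2)
32893 - a(-159) = 32893 - (-1)*sqrt(13 - 159)/2 = 32893 - (-1)*sqrt(-146)/2 = 32893 - (-1)*I*sqrt(146)/2 = 32893 + I*sqrt(146)/2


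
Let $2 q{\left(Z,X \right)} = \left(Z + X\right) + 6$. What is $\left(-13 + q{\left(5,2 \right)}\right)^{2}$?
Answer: $\frac{169}{4} \approx 42.25$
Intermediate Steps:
$q{\left(Z,X \right)} = 3 + \frac{X}{2} + \frac{Z}{2}$ ($q{\left(Z,X \right)} = \frac{\left(Z + X\right) + 6}{2} = \frac{\left(X + Z\right) + 6}{2} = \frac{6 + X + Z}{2} = 3 + \frac{X}{2} + \frac{Z}{2}$)
$\left(-13 + q{\left(5,2 \right)}\right)^{2} = \left(-13 + \left(3 + \frac{1}{2} \cdot 2 + \frac{1}{2} \cdot 5\right)\right)^{2} = \left(-13 + \left(3 + 1 + \frac{5}{2}\right)\right)^{2} = \left(-13 + \frac{13}{2}\right)^{2} = \left(- \frac{13}{2}\right)^{2} = \frac{169}{4}$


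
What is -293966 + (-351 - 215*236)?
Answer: -345057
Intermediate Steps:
-293966 + (-351 - 215*236) = -293966 + (-351 - 50740) = -293966 - 51091 = -345057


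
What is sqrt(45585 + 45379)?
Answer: 2*sqrt(22741) ≈ 301.60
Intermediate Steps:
sqrt(45585 + 45379) = sqrt(90964) = 2*sqrt(22741)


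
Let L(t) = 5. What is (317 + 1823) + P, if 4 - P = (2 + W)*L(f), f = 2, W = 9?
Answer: 2089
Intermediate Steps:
P = -51 (P = 4 - (2 + 9)*5 = 4 - 11*5 = 4 - 1*55 = 4 - 55 = -51)
(317 + 1823) + P = (317 + 1823) - 51 = 2140 - 51 = 2089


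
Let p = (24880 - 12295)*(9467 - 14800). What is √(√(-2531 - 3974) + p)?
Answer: √(-67115805 + I*√6505) ≈ 0.e-3 + 8192.4*I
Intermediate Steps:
p = -67115805 (p = 12585*(-5333) = -67115805)
√(√(-2531 - 3974) + p) = √(√(-2531 - 3974) - 67115805) = √(√(-6505) - 67115805) = √(I*√6505 - 67115805) = √(-67115805 + I*√6505)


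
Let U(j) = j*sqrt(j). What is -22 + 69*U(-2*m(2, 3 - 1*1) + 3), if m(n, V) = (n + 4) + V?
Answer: -22 - 897*I*sqrt(13) ≈ -22.0 - 3234.2*I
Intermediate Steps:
m(n, V) = 4 + V + n (m(n, V) = (4 + n) + V = 4 + V + n)
U(j) = j**(3/2)
-22 + 69*U(-2*m(2, 3 - 1*1) + 3) = -22 + 69*(-2*(4 + (3 - 1*1) + 2) + 3)**(3/2) = -22 + 69*(-2*(4 + (3 - 1) + 2) + 3)**(3/2) = -22 + 69*(-2*(4 + 2 + 2) + 3)**(3/2) = -22 + 69*(-2*8 + 3)**(3/2) = -22 + 69*(-16 + 3)**(3/2) = -22 + 69*(-13)**(3/2) = -22 + 69*(-13*I*sqrt(13)) = -22 - 897*I*sqrt(13)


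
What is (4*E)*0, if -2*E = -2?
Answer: 0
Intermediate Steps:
E = 1 (E = -1/2*(-2) = 1)
(4*E)*0 = (4*1)*0 = 4*0 = 0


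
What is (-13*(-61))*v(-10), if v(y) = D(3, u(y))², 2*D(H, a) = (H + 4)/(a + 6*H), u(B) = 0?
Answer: 38857/1296 ≈ 29.982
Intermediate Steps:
D(H, a) = (4 + H)/(2*(a + 6*H)) (D(H, a) = ((H + 4)/(a + 6*H))/2 = ((4 + H)/(a + 6*H))/2 = (4 + H)/(2*(a + 6*H)))
v(y) = 49/1296 (v(y) = ((4 + 3)/(2*(0 + 6*3)))² = ((½)*7/(0 + 18))² = ((½)*7/18)² = ((½)*(1/18)*7)² = (7/36)² = 49/1296)
(-13*(-61))*v(-10) = -13*(-61)*(49/1296) = 793*(49/1296) = 38857/1296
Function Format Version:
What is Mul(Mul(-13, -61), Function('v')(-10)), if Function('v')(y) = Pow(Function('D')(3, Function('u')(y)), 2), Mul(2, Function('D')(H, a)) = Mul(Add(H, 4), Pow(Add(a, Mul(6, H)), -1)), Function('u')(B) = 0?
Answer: Rational(38857, 1296) ≈ 29.982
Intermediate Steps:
Function('D')(H, a) = Mul(Rational(1, 2), Pow(Add(a, Mul(6, H)), -1), Add(4, H)) (Function('D')(H, a) = Mul(Rational(1, 2), Mul(Add(H, 4), Pow(Add(a, Mul(6, H)), -1))) = Mul(Rational(1, 2), Mul(Add(4, H), Pow(Add(a, Mul(6, H)), -1))) = Mul(Rational(1, 2), Mul(Pow(Add(a, Mul(6, H)), -1), Add(4, H))) = Mul(Rational(1, 2), Pow(Add(a, Mul(6, H)), -1), Add(4, H)))
Function('v')(y) = Rational(49, 1296) (Function('v')(y) = Pow(Mul(Rational(1, 2), Pow(Add(0, Mul(6, 3)), -1), Add(4, 3)), 2) = Pow(Mul(Rational(1, 2), Pow(Add(0, 18), -1), 7), 2) = Pow(Mul(Rational(1, 2), Pow(18, -1), 7), 2) = Pow(Mul(Rational(1, 2), Rational(1, 18), 7), 2) = Pow(Rational(7, 36), 2) = Rational(49, 1296))
Mul(Mul(-13, -61), Function('v')(-10)) = Mul(Mul(-13, -61), Rational(49, 1296)) = Mul(793, Rational(49, 1296)) = Rational(38857, 1296)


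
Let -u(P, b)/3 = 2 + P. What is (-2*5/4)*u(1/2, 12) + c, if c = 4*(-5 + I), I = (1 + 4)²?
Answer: 395/4 ≈ 98.750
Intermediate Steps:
I = 25 (I = 5² = 25)
u(P, b) = -6 - 3*P (u(P, b) = -3*(2 + P) = -6 - 3*P)
c = 80 (c = 4*(-5 + 25) = 4*20 = 80)
(-2*5/4)*u(1/2, 12) + c = (-2*5/4)*(-6 - 3/2) + 80 = (-10*¼)*(-6 - 3*½) + 80 = -5*(-6 - 3/2)/2 + 80 = -5/2*(-15/2) + 80 = 75/4 + 80 = 395/4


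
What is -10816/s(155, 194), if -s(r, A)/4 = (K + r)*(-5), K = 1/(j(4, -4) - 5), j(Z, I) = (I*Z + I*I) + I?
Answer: -12168/3485 ≈ -3.4915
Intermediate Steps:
j(Z, I) = I + I² + I*Z (j(Z, I) = (I*Z + I²) + I = (I² + I*Z) + I = I + I² + I*Z)
K = -⅑ (K = 1/(-4*(1 - 4 + 4) - 5) = 1/(-4*1 - 5) = 1/(-4 - 5) = 1/(-9) = -⅑ ≈ -0.11111)
s(r, A) = -20/9 + 20*r (s(r, A) = -4*(-⅑ + r)*(-5) = -4*(5/9 - 5*r) = -20/9 + 20*r)
-10816/s(155, 194) = -10816/(-20/9 + 20*155) = -10816/(-20/9 + 3100) = -10816/27880/9 = -10816*9/27880 = -12168/3485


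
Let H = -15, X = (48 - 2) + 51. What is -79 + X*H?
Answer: -1534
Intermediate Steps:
X = 97 (X = 46 + 51 = 97)
-79 + X*H = -79 + 97*(-15) = -79 - 1455 = -1534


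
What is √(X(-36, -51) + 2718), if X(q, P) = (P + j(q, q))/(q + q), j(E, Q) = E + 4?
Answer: √391558/12 ≈ 52.146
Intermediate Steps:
j(E, Q) = 4 + E
X(q, P) = (4 + P + q)/(2*q) (X(q, P) = (P + (4 + q))/(q + q) = (4 + P + q)/((2*q)) = (4 + P + q)*(1/(2*q)) = (4 + P + q)/(2*q))
√(X(-36, -51) + 2718) = √((½)*(4 - 51 - 36)/(-36) + 2718) = √((½)*(-1/36)*(-83) + 2718) = √(83/72 + 2718) = √(195779/72) = √391558/12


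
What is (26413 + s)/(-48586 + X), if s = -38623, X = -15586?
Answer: 6105/32086 ≈ 0.19027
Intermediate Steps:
(26413 + s)/(-48586 + X) = (26413 - 38623)/(-48586 - 15586) = -12210/(-64172) = -12210*(-1/64172) = 6105/32086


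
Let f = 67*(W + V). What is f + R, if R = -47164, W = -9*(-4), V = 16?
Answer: -43680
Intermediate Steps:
W = 36
f = 3484 (f = 67*(36 + 16) = 67*52 = 3484)
f + R = 3484 - 47164 = -43680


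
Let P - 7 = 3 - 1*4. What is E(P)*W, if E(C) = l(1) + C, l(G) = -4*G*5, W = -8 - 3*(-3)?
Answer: -14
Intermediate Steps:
W = 1 (W = -8 + 9 = 1)
l(G) = -20*G
P = 6 (P = 7 + (3 - 1*4) = 7 + (3 - 4) = 7 - 1 = 6)
E(C) = -20 + C (E(C) = -20*1 + C = -20 + C)
E(P)*W = (-20 + 6)*1 = -14*1 = -14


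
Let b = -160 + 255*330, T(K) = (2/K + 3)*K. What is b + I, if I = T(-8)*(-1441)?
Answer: 115692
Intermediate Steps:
T(K) = K*(3 + 2/K) (T(K) = (3 + 2/K)*K = K*(3 + 2/K))
b = 83990 (b = -160 + 84150 = 83990)
I = 31702 (I = (2 + 3*(-8))*(-1441) = (2 - 24)*(-1441) = -22*(-1441) = 31702)
b + I = 83990 + 31702 = 115692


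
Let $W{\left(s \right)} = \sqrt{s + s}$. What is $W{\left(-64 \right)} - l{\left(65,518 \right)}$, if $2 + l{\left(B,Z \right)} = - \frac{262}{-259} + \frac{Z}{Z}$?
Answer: $- \frac{3}{259} + 8 i \sqrt{2} \approx -0.011583 + 11.314 i$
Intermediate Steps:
$W{\left(s \right)} = \sqrt{2} \sqrt{s}$ ($W{\left(s \right)} = \sqrt{2 s} = \sqrt{2} \sqrt{s}$)
$l{\left(B,Z \right)} = \frac{3}{259}$ ($l{\left(B,Z \right)} = -2 + \left(- \frac{262}{-259} + \frac{Z}{Z}\right) = -2 + \left(\left(-262\right) \left(- \frac{1}{259}\right) + 1\right) = -2 + \left(\frac{262}{259} + 1\right) = -2 + \frac{521}{259} = \frac{3}{259}$)
$W{\left(-64 \right)} - l{\left(65,518 \right)} = \sqrt{2} \sqrt{-64} - \frac{3}{259} = \sqrt{2} \cdot 8 i - \frac{3}{259} = 8 i \sqrt{2} - \frac{3}{259} = - \frac{3}{259} + 8 i \sqrt{2}$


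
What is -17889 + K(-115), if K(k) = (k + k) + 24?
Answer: -18095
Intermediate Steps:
K(k) = 24 + 2*k (K(k) = 2*k + 24 = 24 + 2*k)
-17889 + K(-115) = -17889 + (24 + 2*(-115)) = -17889 + (24 - 230) = -17889 - 206 = -18095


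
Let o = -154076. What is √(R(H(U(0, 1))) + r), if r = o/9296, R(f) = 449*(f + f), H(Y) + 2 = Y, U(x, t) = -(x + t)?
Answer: 25*I*√5855899/1162 ≈ 52.063*I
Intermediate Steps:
U(x, t) = -t - x (U(x, t) = -(t + x) = -t - x)
H(Y) = -2 + Y
R(f) = 898*f (R(f) = 449*(2*f) = 898*f)
r = -38519/2324 (r = -154076/9296 = -154076*1/9296 = -38519/2324 ≈ -16.574)
√(R(H(U(0, 1))) + r) = √(898*(-2 + (-1*1 - 1*0)) - 38519/2324) = √(898*(-2 + (-1 + 0)) - 38519/2324) = √(898*(-2 - 1) - 38519/2324) = √(898*(-3) - 38519/2324) = √(-2694 - 38519/2324) = √(-6299375/2324) = 25*I*√5855899/1162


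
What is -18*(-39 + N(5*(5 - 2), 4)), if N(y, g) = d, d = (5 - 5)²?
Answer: 702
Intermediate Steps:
d = 0 (d = 0² = 0)
N(y, g) = 0
-18*(-39 + N(5*(5 - 2), 4)) = -18*(-39 + 0) = -18*(-39) = 702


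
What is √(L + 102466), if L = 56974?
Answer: 4*√9965 ≈ 399.30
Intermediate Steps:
√(L + 102466) = √(56974 + 102466) = √159440 = 4*√9965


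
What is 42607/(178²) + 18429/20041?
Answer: 1437791323/634979044 ≈ 2.2643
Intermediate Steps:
42607/(178²) + 18429/20041 = 42607/31684 + 18429*(1/20041) = 42607*(1/31684) + 18429/20041 = 42607/31684 + 18429/20041 = 1437791323/634979044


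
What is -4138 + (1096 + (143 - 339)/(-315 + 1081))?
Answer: -1165184/383 ≈ -3042.3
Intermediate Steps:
-4138 + (1096 + (143 - 339)/(-315 + 1081)) = -4138 + (1096 - 196/766) = -4138 + (1096 - 196*1/766) = -4138 + (1096 - 98/383) = -4138 + 419670/383 = -1165184/383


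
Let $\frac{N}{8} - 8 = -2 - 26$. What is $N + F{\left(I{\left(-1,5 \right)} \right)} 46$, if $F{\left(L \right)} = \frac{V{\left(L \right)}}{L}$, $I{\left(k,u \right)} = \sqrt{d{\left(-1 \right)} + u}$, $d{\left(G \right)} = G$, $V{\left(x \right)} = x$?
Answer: $-114$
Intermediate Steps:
$N = -160$ ($N = 64 + 8 \left(-2 - 26\right) = 64 + 8 \left(-28\right) = 64 - 224 = -160$)
$I{\left(k,u \right)} = \sqrt{-1 + u}$
$F{\left(L \right)} = 1$ ($F{\left(L \right)} = \frac{L}{L} = 1$)
$N + F{\left(I{\left(-1,5 \right)} \right)} 46 = -160 + 1 \cdot 46 = -160 + 46 = -114$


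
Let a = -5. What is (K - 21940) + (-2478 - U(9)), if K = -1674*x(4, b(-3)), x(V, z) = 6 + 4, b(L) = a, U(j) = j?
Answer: -41167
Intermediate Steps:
b(L) = -5
x(V, z) = 10
K = -16740 (K = -1674*10 = -16740)
(K - 21940) + (-2478 - U(9)) = (-16740 - 21940) + (-2478 - 1*9) = -38680 + (-2478 - 9) = -38680 - 2487 = -41167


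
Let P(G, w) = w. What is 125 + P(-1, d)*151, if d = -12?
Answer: -1687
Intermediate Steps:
125 + P(-1, d)*151 = 125 - 12*151 = 125 - 1812 = -1687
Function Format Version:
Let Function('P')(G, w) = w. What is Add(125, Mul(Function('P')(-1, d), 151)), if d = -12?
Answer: -1687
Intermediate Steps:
Add(125, Mul(Function('P')(-1, d), 151)) = Add(125, Mul(-12, 151)) = Add(125, -1812) = -1687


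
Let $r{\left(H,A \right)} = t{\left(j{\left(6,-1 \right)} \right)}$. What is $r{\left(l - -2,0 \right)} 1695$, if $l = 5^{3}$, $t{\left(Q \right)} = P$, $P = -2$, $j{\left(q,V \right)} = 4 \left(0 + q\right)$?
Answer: $-3390$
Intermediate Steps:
$j{\left(q,V \right)} = 4 q$
$t{\left(Q \right)} = -2$
$l = 125$
$r{\left(H,A \right)} = -2$
$r{\left(l - -2,0 \right)} 1695 = \left(-2\right) 1695 = -3390$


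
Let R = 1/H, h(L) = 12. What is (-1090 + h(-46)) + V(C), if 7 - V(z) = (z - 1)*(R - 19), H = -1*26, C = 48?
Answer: -4581/26 ≈ -176.19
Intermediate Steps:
H = -26
R = -1/26 (R = 1/(-26) = -1/26 ≈ -0.038462)
V(z) = -313/26 + 495*z/26 (V(z) = 7 - (z - 1)*(-1/26 - 19) = 7 - (-1 + z)*(-495)/26 = 7 - (495/26 - 495*z/26) = 7 + (-495/26 + 495*z/26) = -313/26 + 495*z/26)
(-1090 + h(-46)) + V(C) = (-1090 + 12) + (-313/26 + (495/26)*48) = -1078 + (-313/26 + 11880/13) = -1078 + 23447/26 = -4581/26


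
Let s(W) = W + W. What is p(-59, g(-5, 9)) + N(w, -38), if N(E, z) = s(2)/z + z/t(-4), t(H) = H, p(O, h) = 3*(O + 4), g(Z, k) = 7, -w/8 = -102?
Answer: -5913/38 ≈ -155.61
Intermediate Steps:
w = 816 (w = -8*(-102) = 816)
s(W) = 2*W
p(O, h) = 12 + 3*O (p(O, h) = 3*(4 + O) = 12 + 3*O)
N(E, z) = 4/z - z/4 (N(E, z) = (2*2)/z + z/(-4) = 4/z + z*(-1/4) = 4/z - z/4)
p(-59, g(-5, 9)) + N(w, -38) = (12 + 3*(-59)) + (4/(-38) - 1/4*(-38)) = (12 - 177) + (4*(-1/38) + 19/2) = -165 + (-2/19 + 19/2) = -165 + 357/38 = -5913/38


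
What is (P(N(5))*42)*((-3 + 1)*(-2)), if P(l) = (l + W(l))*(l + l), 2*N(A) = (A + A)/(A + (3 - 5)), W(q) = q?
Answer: 5600/3 ≈ 1866.7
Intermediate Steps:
N(A) = A/(-2 + A) (N(A) = ((A + A)/(A + (3 - 5)))/2 = ((2*A)/(A - 2))/2 = ((2*A)/(-2 + A))/2 = (2*A/(-2 + A))/2 = A/(-2 + A))
P(l) = 4*l² (P(l) = (l + l)*(l + l) = (2*l)*(2*l) = 4*l²)
(P(N(5))*42)*((-3 + 1)*(-2)) = ((4*(5/(-2 + 5))²)*42)*((-3 + 1)*(-2)) = ((4*(5/3)²)*42)*(-2*(-2)) = ((4*(5*(⅓))²)*42)*4 = ((4*(5/3)²)*42)*4 = ((4*(25/9))*42)*4 = ((100/9)*42)*4 = (1400/3)*4 = 5600/3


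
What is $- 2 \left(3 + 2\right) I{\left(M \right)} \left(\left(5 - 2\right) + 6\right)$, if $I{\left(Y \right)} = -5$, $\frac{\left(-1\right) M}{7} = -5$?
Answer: $450$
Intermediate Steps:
$M = 35$ ($M = \left(-7\right) \left(-5\right) = 35$)
$- 2 \left(3 + 2\right) I{\left(M \right)} \left(\left(5 - 2\right) + 6\right) = - 2 \left(3 + 2\right) \left(-5\right) \left(\left(5 - 2\right) + 6\right) = \left(-2\right) 5 \left(-5\right) \left(3 + 6\right) = \left(-10\right) \left(-5\right) 9 = 50 \cdot 9 = 450$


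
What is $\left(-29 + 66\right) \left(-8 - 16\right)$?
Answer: $-888$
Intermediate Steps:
$\left(-29 + 66\right) \left(-8 - 16\right) = 37 \left(-8 - 16\right) = 37 \left(-24\right) = -888$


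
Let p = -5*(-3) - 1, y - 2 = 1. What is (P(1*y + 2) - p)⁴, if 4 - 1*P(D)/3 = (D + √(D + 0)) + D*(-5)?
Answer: 12226801 - 2372664*√5 ≈ 6.9214e+6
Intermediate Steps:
y = 3 (y = 2 + 1 = 3)
p = 14 (p = 15 - 1 = 14)
P(D) = 12 - 3*√D + 12*D (P(D) = 12 - 3*((D + √(D + 0)) + D*(-5)) = 12 - 3*((D + √D) - 5*D) = 12 - 3*(√D - 4*D) = 12 + (-3*√D + 12*D) = 12 - 3*√D + 12*D)
(P(1*y + 2) - p)⁴ = ((12 - 3*√(1*3 + 2) + 12*(1*3 + 2)) - 1*14)⁴ = ((12 - 3*√(3 + 2) + 12*(3 + 2)) - 14)⁴ = ((12 - 3*√5 + 12*5) - 14)⁴ = ((12 - 3*√5 + 60) - 14)⁴ = ((72 - 3*√5) - 14)⁴ = (58 - 3*√5)⁴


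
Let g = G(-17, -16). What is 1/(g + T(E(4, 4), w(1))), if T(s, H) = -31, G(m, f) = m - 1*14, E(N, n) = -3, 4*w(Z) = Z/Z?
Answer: -1/62 ≈ -0.016129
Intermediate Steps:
w(Z) = ¼ (w(Z) = (Z/Z)/4 = (¼)*1 = ¼)
G(m, f) = -14 + m (G(m, f) = m - 14 = -14 + m)
g = -31 (g = -14 - 17 = -31)
1/(g + T(E(4, 4), w(1))) = 1/(-31 - 31) = 1/(-62) = -1/62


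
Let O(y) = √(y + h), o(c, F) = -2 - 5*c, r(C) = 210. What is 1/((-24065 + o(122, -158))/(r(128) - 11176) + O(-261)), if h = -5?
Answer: 270607982/32596293825 - 120253156*I*√266/32596293825 ≈ 0.0083018 - 0.060169*I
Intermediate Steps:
O(y) = √(-5 + y) (O(y) = √(y - 5) = √(-5 + y))
1/((-24065 + o(122, -158))/(r(128) - 11176) + O(-261)) = 1/((-24065 + (-2 - 5*122))/(210 - 11176) + √(-5 - 261)) = 1/((-24065 + (-2 - 610))/(-10966) + √(-266)) = 1/((-24065 - 612)*(-1/10966) + I*√266) = 1/(-24677*(-1/10966) + I*√266) = 1/(24677/10966 + I*√266)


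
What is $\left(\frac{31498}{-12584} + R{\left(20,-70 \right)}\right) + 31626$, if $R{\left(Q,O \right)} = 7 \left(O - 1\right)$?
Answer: $\frac{195847919}{6292} \approx 31127.0$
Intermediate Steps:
$R{\left(Q,O \right)} = -7 + 7 O$ ($R{\left(Q,O \right)} = 7 \left(-1 + O\right) = -7 + 7 O$)
$\left(\frac{31498}{-12584} + R{\left(20,-70 \right)}\right) + 31626 = \left(\frac{31498}{-12584} + \left(-7 + 7 \left(-70\right)\right)\right) + 31626 = \left(31498 \left(- \frac{1}{12584}\right) - 497\right) + 31626 = \left(- \frac{15749}{6292} - 497\right) + 31626 = - \frac{3142873}{6292} + 31626 = \frac{195847919}{6292}$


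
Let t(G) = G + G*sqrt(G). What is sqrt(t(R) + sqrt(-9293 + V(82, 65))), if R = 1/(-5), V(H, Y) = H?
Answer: sqrt(-5 - I*sqrt(5) + 25*I*sqrt(9211))/5 ≈ 6.9168 + 6.9313*I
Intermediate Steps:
R = -1/5 ≈ -0.20000
t(G) = G + G**(3/2)
sqrt(t(R) + sqrt(-9293 + V(82, 65))) = sqrt((-1/5 + (-1/5)**(3/2)) + sqrt(-9293 + 82)) = sqrt((-1/5 - I*sqrt(5)/25) + sqrt(-9211)) = sqrt((-1/5 - I*sqrt(5)/25) + I*sqrt(9211)) = sqrt(-1/5 + I*sqrt(9211) - I*sqrt(5)/25)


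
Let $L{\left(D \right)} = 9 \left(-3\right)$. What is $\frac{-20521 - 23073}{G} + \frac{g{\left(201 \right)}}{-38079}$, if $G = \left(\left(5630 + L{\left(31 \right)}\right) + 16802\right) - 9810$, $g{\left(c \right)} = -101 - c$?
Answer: $- \frac{1656212236}{479605005} \approx -3.4533$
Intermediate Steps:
$L{\left(D \right)} = -27$
$G = 12595$ ($G = \left(\left(5630 - 27\right) + 16802\right) - 9810 = \left(5603 + 16802\right) - 9810 = 22405 - 9810 = 12595$)
$\frac{-20521 - 23073}{G} + \frac{g{\left(201 \right)}}{-38079} = \frac{-20521 - 23073}{12595} + \frac{-101 - 201}{-38079} = \left(-43594\right) \frac{1}{12595} + \left(-101 - 201\right) \left(- \frac{1}{38079}\right) = - \frac{43594}{12595} - - \frac{302}{38079} = - \frac{43594}{12595} + \frac{302}{38079} = - \frac{1656212236}{479605005}$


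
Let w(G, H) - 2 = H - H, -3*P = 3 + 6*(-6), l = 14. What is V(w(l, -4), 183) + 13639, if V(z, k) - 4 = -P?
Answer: 13632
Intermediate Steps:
P = 11 (P = -(3 + 6*(-6))/3 = -(3 - 36)/3 = -⅓*(-33) = 11)
w(G, H) = 2 (w(G, H) = 2 + (H - H) = 2 + 0 = 2)
V(z, k) = -7 (V(z, k) = 4 - 1*11 = 4 - 11 = -7)
V(w(l, -4), 183) + 13639 = -7 + 13639 = 13632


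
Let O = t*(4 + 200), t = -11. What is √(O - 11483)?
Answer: I*√13727 ≈ 117.16*I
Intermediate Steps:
O = -2244 (O = -11*(4 + 200) = -11*204 = -2244)
√(O - 11483) = √(-2244 - 11483) = √(-13727) = I*√13727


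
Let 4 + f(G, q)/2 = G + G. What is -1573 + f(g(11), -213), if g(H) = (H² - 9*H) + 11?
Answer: -1449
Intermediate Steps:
g(H) = 11 + H² - 9*H
f(G, q) = -8 + 4*G (f(G, q) = -8 + 2*(G + G) = -8 + 2*(2*G) = -8 + 4*G)
-1573 + f(g(11), -213) = -1573 + (-8 + 4*(11 + 11² - 9*11)) = -1573 + (-8 + 4*(11 + 121 - 99)) = -1573 + (-8 + 4*33) = -1573 + (-8 + 132) = -1573 + 124 = -1449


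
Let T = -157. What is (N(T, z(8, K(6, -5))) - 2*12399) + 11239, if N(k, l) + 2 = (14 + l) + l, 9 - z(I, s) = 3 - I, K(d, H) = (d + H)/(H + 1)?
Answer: -13519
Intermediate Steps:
K(d, H) = (H + d)/(1 + H)
z(I, s) = 6 + I (z(I, s) = 9 - (3 - I) = 9 + (-3 + I) = 6 + I)
N(k, l) = 12 + 2*l (N(k, l) = -2 + ((14 + l) + l) = -2 + (14 + 2*l) = 12 + 2*l)
(N(T, z(8, K(6, -5))) - 2*12399) + 11239 = ((12 + 2*(6 + 8)) - 2*12399) + 11239 = ((12 + 2*14) - 24798) + 11239 = ((12 + 28) - 24798) + 11239 = (40 - 24798) + 11239 = -24758 + 11239 = -13519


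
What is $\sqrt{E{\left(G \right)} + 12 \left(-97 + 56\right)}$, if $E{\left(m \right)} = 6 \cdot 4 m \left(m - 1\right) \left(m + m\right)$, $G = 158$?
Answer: $2 \sqrt{47032053} \approx 13716.0$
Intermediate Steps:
$E{\left(m \right)} = 48 m^{2} \left(-1 + m\right)$ ($E{\left(m \right)} = 24 m \left(-1 + m\right) 2 m = 24 m 2 m \left(-1 + m\right) = 48 m^{2} \left(-1 + m\right)$)
$\sqrt{E{\left(G \right)} + 12 \left(-97 + 56\right)} = \sqrt{48 \cdot 158^{2} \left(-1 + 158\right) + 12 \left(-97 + 56\right)} = \sqrt{48 \cdot 24964 \cdot 157 + 12 \left(-41\right)} = \sqrt{188128704 - 492} = \sqrt{188128212} = 2 \sqrt{47032053}$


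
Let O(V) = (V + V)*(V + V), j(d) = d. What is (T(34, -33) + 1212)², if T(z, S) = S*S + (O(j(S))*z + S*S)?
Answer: 22950432036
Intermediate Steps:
O(V) = 4*V² (O(V) = (2*V)*(2*V) = 4*V²)
T(z, S) = 2*S² + 4*z*S² (T(z, S) = S*S + ((4*S²)*z + S*S) = S² + (4*z*S² + S²) = S² + (S² + 4*z*S²) = 2*S² + 4*z*S²)
(T(34, -33) + 1212)² = ((-33)²*(2 + 4*34) + 1212)² = (1089*(2 + 136) + 1212)² = (1089*138 + 1212)² = (150282 + 1212)² = 151494² = 22950432036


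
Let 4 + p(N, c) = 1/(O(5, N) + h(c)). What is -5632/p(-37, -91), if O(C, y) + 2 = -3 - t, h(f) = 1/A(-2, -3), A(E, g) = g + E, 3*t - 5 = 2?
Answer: 636416/467 ≈ 1362.8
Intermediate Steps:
t = 7/3 (t = 5/3 + (⅓)*2 = 5/3 + ⅔ = 7/3 ≈ 2.3333)
A(E, g) = E + g
h(f) = -⅕ (h(f) = 1/(-2 - 3) = 1/(-5) = -⅕)
O(C, y) = -22/3 (O(C, y) = -2 + (-3 - 1*7/3) = -2 + (-3 - 7/3) = -2 - 16/3 = -22/3)
p(N, c) = -467/113 (p(N, c) = -4 + 1/(-22/3 - ⅕) = -4 + 1/(-113/15) = -4 - 15/113 = -467/113)
-5632/p(-37, -91) = -5632/(-467/113) = -5632*(-113/467) = 636416/467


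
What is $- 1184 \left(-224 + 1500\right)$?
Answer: $-1510784$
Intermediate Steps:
$- 1184 \left(-224 + 1500\right) = \left(-1184\right) 1276 = -1510784$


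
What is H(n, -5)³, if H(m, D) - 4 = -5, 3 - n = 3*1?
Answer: -1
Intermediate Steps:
n = 0 (n = 3 - 3 = 0)
H(m, D) = -1 (H(m, D) = 4 - 5 = -1)
H(n, -5)³ = (-1)³ = -1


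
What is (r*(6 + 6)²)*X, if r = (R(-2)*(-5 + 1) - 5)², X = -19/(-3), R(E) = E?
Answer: 8208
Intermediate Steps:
X = 19/3 (X = -19*(-⅓) = 19/3 ≈ 6.3333)
r = 9 (r = (-2*(-5 + 1) - 5)² = (-2*(-4) - 5)² = (8 - 5)² = 3² = 9)
(r*(6 + 6)²)*X = (9*(6 + 6)²)*(19/3) = (9*12²)*(19/3) = (9*144)*(19/3) = 1296*(19/3) = 8208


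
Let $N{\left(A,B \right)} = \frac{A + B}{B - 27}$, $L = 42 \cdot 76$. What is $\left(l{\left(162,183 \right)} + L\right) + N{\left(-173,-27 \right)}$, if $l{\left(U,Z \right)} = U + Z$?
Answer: $\frac{95599}{27} \approx 3540.7$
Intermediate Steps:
$L = 3192$
$N{\left(A,B \right)} = \frac{A + B}{-27 + B}$
$\left(l{\left(162,183 \right)} + L\right) + N{\left(-173,-27 \right)} = \left(\left(162 + 183\right) + 3192\right) + \frac{-173 - 27}{-27 - 27} = \left(345 + 3192\right) + \frac{1}{-54} \left(-200\right) = 3537 - - \frac{100}{27} = 3537 + \frac{100}{27} = \frac{95599}{27}$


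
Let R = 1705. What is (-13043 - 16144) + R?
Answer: -27482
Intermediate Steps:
(-13043 - 16144) + R = (-13043 - 16144) + 1705 = -29187 + 1705 = -27482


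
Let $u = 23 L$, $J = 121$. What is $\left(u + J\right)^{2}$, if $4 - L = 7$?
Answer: $2704$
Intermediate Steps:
$L = -3$ ($L = 4 - 7 = -3$)
$u = -69$ ($u = 23 \left(-3\right) = -69$)
$\left(u + J\right)^{2} = \left(-69 + 121\right)^{2} = 52^{2} = 2704$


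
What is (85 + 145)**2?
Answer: 52900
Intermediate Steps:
(85 + 145)**2 = 230**2 = 52900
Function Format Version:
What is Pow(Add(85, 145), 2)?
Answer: 52900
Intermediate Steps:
Pow(Add(85, 145), 2) = Pow(230, 2) = 52900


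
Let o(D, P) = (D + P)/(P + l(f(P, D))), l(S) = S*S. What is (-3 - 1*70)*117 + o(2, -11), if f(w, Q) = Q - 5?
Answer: -17073/2 ≈ -8536.5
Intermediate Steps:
f(w, Q) = -5 + Q
l(S) = S²
o(D, P) = (D + P)/(P + (-5 + D)²)
(-3 - 1*70)*117 + o(2, -11) = (-3 - 1*70)*117 + (2 - 11)/(-11 + (-5 + 2)²) = (-3 - 70)*117 - 9/(-11 + (-3)²) = -73*117 - 9/(-11 + 9) = -8541 - 9/(-2) = -8541 - ½*(-9) = -8541 + 9/2 = -17073/2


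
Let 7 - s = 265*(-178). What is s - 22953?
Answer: 24224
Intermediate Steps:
s = 47177 (s = 7 - 265*(-178) = 7 - 1*(-47170) = 7 + 47170 = 47177)
s - 22953 = 47177 - 22953 = 24224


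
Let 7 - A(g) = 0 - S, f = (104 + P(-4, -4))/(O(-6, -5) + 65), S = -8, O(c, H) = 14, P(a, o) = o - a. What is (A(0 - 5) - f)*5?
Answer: -915/79 ≈ -11.582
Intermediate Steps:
f = 104/79 (f = (104 + (-4 - 1*(-4)))/(14 + 65) = (104 + (-4 + 4))/79 = (104 + 0)*(1/79) = 104*(1/79) = 104/79 ≈ 1.3165)
A(g) = -1 (A(g) = 7 - (0 - 1*(-8)) = 7 - (0 + 8) = 7 - 1*8 = 7 - 8 = -1)
(A(0 - 5) - f)*5 = (-1 - 1*104/79)*5 = (-1 - 104/79)*5 = -183/79*5 = -915/79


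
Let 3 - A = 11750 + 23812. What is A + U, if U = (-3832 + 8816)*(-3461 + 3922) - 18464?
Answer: 2243601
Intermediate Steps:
A = -35559 (A = 3 - (11750 + 23812) = 3 - 1*35562 = 3 - 35562 = -35559)
U = 2279160 (U = 4984*461 - 18464 = 2297624 - 18464 = 2279160)
A + U = -35559 + 2279160 = 2243601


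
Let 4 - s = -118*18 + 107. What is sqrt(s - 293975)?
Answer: I*sqrt(291954) ≈ 540.33*I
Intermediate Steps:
s = 2021 (s = 4 - (-118*18 + 107) = 4 - (-2124 + 107) = 4 - 1*(-2017) = 4 + 2017 = 2021)
sqrt(s - 293975) = sqrt(2021 - 293975) = sqrt(-291954) = I*sqrt(291954)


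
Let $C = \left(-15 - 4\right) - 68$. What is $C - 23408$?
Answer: $-23495$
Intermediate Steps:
$C = -87$ ($C = \left(-15 - 4\right) - 68 = -19 - 68 = -87$)
$C - 23408 = -87 - 23408 = -23495$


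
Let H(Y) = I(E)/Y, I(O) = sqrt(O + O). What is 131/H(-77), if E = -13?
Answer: 10087*I*sqrt(26)/26 ≈ 1978.2*I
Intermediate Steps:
I(O) = sqrt(2)*sqrt(O) (I(O) = sqrt(2*O) = sqrt(2)*sqrt(O))
H(Y) = I*sqrt(26)/Y (H(Y) = (sqrt(2)*sqrt(-13))/Y = (sqrt(2)*(I*sqrt(13)))/Y = (I*sqrt(26))/Y = I*sqrt(26)/Y)
131/H(-77) = 131/((I*sqrt(26)/(-77))) = 131/((I*sqrt(26)*(-1/77))) = 131/((-I*sqrt(26)/77)) = 131*(77*I*sqrt(26)/26) = 10087*I*sqrt(26)/26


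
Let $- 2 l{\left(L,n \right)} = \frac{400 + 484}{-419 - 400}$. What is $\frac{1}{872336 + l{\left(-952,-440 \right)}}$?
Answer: $\frac{63}{54957202} \approx 1.1463 \cdot 10^{-6}$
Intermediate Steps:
$l{\left(L,n \right)} = \frac{34}{63}$ ($l{\left(L,n \right)} = - \frac{\left(400 + 484\right) \frac{1}{-419 - 400}}{2} = - \frac{884 \frac{1}{-819}}{2} = - \frac{884 \left(- \frac{1}{819}\right)}{2} = \left(- \frac{1}{2}\right) \left(- \frac{68}{63}\right) = \frac{34}{63}$)
$\frac{1}{872336 + l{\left(-952,-440 \right)}} = \frac{1}{872336 + \frac{34}{63}} = \frac{1}{\frac{54957202}{63}} = \frac{63}{54957202}$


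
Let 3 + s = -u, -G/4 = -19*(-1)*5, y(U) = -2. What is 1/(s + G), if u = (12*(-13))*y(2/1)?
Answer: -1/695 ≈ -0.0014388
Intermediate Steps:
G = -380 (G = -4*(-19*(-1))*5 = -76*5 = -4*95 = -380)
u = 312 (u = (12*(-13))*(-2) = -156*(-2) = 312)
s = -315 (s = -3 - 1*312 = -3 - 312 = -315)
1/(s + G) = 1/(-315 - 380) = 1/(-695) = -1/695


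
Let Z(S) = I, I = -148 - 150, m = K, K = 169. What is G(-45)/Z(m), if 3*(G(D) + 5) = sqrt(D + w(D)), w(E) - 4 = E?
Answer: 5/298 - I*sqrt(86)/894 ≈ 0.016779 - 0.010373*I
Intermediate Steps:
m = 169
I = -298
Z(S) = -298
w(E) = 4 + E
G(D) = -5 + sqrt(4 + 2*D)/3 (G(D) = -5 + sqrt(D + (4 + D))/3 = -5 + sqrt(4 + 2*D)/3)
G(-45)/Z(m) = (-5 + sqrt(4 + 2*(-45))/3)/(-298) = (-5 + sqrt(4 - 90)/3)*(-1/298) = (-5 + sqrt(-86)/3)*(-1/298) = (-5 + (I*sqrt(86))/3)*(-1/298) = (-5 + I*sqrt(86)/3)*(-1/298) = 5/298 - I*sqrt(86)/894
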